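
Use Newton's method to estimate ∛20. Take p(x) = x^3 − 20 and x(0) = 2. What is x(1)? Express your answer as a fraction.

3

p'(x) = 3x^2.
p(2) = −12, p'(2) = 12, so x(1) = 2 − (−12)/12 = 3.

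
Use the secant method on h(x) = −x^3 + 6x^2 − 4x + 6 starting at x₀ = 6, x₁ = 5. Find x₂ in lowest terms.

156/29

h(6) = −18, h(5) = 11. x₂ = 5 − 11·(5 − 6)/(11 − (−18)) = 156/29.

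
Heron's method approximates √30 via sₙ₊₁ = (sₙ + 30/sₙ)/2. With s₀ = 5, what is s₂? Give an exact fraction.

241/44

s₁ = (5 + 30/5)/2 = 11/2.
s₂ = (11/2 + 30/(11/2))/2 = 241/44.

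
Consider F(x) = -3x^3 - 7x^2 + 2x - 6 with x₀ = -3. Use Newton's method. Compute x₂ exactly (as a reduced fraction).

-4394193/1557589

F'(x) = -9x^2 - 14x + 2.
F(-3) = 6, F'(-3) = -37, so x₁ = (-3) - 6/(-37) = -105/37.
F(-105/37) = 25992/50653, F'(-105/37) = -42097/1369, so x₂ = (-105/37) - (25992/50653)/(-42097/1369) = -4394193/1557589.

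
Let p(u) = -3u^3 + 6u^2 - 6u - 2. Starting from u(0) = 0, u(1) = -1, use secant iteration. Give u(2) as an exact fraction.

p(0) = -2, p(-1) = 13. u(2) = (-1) - 13·((-1) - 0)/(13 - (-2)) = -2/15.

-2/15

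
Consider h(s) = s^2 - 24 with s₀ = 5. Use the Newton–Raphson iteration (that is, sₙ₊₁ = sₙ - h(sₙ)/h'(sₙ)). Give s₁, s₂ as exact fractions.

s₁ = 49/10, s₂ = 4801/980

h'(s) = 2s.
h(5) = 1, h'(5) = 10, so s₁ = 5 - 1/10 = 49/10.
h(49/10) = 1/100, h'(49/10) = 49/5, so s₂ = (49/10) - (1/100)/(49/5) = 4801/980.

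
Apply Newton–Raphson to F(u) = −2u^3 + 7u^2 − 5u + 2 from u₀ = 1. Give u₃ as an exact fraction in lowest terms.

F'(u) = −6u^2 + 14u − 5.
F(1) = 2, F'(1) = 3, so u₁ = 1 − 2/3 = 1/3.
F(1/3) = 28/27, F'(1/3) = −1, so u₂ = (1/3) − (28/27)/(−1) = 37/27.
F(37/27) = 61936/19683, F'(37/27) = 709/243, so u₃ = (37/27) − (61936/19683)/(709/243) = 16763/57429.

16763/57429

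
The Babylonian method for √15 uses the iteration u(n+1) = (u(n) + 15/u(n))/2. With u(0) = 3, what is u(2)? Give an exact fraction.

31/8

u(1) = (3 + 15/3)/2 = 4.
u(2) = (4 + 15/4)/2 = 31/8.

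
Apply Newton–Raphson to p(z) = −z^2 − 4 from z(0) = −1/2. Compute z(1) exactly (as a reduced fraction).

p'(z) = −2z.
p(−1/2) = −17/4, p'(−1/2) = 1, so z(1) = (−1/2) − (−17/4)/1 = 15/4.

15/4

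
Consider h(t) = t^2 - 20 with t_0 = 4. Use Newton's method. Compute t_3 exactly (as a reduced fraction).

51841/11592

h'(t) = 2t.
h(4) = -4, h'(4) = 8, so t_1 = 4 - (-4)/8 = 9/2.
h(9/2) = 1/4, h'(9/2) = 9, so t_2 = (9/2) - (1/4)/9 = 161/36.
h(161/36) = 1/1296, h'(161/36) = 161/18, so t_3 = (161/36) - (1/1296)/(161/18) = 51841/11592.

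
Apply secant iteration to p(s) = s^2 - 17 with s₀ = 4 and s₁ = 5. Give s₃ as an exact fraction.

169/41

p(4) = -1, p(5) = 8. s₂ = 5 - 8·(5 - 4)/(8 - (-1)) = 37/9.
p(5) = 8, p(37/9) = -8/81. s₃ = (37/9) - (-8/81)·((37/9) - 5)/((-8/81) - 8) = 169/41.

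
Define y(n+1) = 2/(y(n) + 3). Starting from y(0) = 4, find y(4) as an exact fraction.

166/295

y(1) = 2/(4 + 3) = 2/7.
y(2) = 2/(2/7 + 3) = 14/23.
y(3) = 2/(14/23 + 3) = 46/83.
y(4) = 2/(46/83 + 3) = 166/295.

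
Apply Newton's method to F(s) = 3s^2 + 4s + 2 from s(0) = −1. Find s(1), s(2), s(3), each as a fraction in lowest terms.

s(1) = −1/2, s(2) = −5/4, s(3) = −43/56

F'(s) = 6s + 4.
F(−1) = 1, F'(−1) = −2, so s(1) = (−1) − 1/(−2) = −1/2.
F(−1/2) = 3/4, F'(−1/2) = 1, so s(2) = (−1/2) − (3/4)/1 = −5/4.
F(−5/4) = 27/16, F'(−5/4) = −7/2, so s(3) = (−5/4) − (27/16)/(−7/2) = −43/56.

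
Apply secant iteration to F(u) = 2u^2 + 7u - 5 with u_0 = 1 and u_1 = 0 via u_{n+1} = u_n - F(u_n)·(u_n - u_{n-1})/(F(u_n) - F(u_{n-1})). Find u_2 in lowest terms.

F(1) = 4, F(0) = -5. u_2 = 0 - (-5)·(0 - 1)/((-5) - 4) = 5/9.

5/9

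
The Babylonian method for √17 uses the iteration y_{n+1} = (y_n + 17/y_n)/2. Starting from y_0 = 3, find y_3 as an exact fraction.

25889/6279

y_1 = (3 + 17/3)/2 = 13/3.
y_2 = (13/3 + 17/(13/3))/2 = 161/39.
y_3 = (161/39 + 17/(161/39))/2 = 25889/6279.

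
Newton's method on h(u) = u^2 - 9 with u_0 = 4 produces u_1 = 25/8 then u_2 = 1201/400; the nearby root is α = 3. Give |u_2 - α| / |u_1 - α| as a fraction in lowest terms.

u_1 - α = 25/8 - 3 = 1/8, so |u_1 - α| = 1/8.
u_2 - α = 1201/400 - 3 = 1/400, so |u_2 - α| = 1/400.
Ratio = (1/400) / (1/8) = 1/50.

1/50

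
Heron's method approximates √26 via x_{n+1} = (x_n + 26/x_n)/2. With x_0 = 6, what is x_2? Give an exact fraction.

1897/372

x_1 = (6 + 26/6)/2 = 31/6.
x_2 = (31/6 + 26/(31/6))/2 = 1897/372.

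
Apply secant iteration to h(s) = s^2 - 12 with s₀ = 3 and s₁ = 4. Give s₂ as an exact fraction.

h(3) = -3, h(4) = 4. s₂ = 4 - 4·(4 - 3)/(4 - (-3)) = 24/7.

24/7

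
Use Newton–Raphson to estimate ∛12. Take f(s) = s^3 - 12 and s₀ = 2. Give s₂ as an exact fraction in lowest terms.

1010/441

f'(s) = 3s^2.
f(2) = -4, f'(2) = 12, so s₁ = 2 - (-4)/12 = 7/3.
f(7/3) = 19/27, f'(7/3) = 49/3, so s₂ = (7/3) - (19/27)/(49/3) = 1010/441.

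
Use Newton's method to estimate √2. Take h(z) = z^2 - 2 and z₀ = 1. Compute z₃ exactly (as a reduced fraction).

h'(z) = 2z.
h(1) = -1, h'(1) = 2, so z₁ = 1 - (-1)/2 = 3/2.
h(3/2) = 1/4, h'(3/2) = 3, so z₂ = (3/2) - (1/4)/3 = 17/12.
h(17/12) = 1/144, h'(17/12) = 17/6, so z₃ = (17/12) - (1/144)/(17/6) = 577/408.

577/408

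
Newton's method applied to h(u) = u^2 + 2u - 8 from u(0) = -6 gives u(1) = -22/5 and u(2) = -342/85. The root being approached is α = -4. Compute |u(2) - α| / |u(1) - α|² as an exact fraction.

5/34

u(1) - α = -22/5 - (-4) = -22/5 + 4 = -2/5, so |u(1) - α| = 2/5.
u(2) - α = -342/85 - (-4) = -342/85 + 4 = -2/85, so |u(2) - α| = 2/85.
|u(1) - α|² = 4/25.
Ratio = (2/85) / (4/25) = 5/34.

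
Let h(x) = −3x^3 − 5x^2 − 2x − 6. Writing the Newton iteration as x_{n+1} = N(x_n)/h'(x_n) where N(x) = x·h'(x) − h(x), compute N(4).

h'(x) = −9x^2 − 10x − 2.
N(x) = x·h'(x) − h(x) = x·(−9x^2 − 10x − 2) − (−3x^3 − 5x^2 − 2x − 6) = −6x^3 − 5x^2 + 6.
N(4) = −458.

−458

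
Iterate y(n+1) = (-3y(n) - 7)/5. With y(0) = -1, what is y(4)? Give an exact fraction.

-557/625

y(1) = (-3·(-1) - 7)/5 = -4/5.
y(2) = (-3·(-4/5) - 7)/5 = -23/25.
y(3) = (-3·(-23/25) - 7)/5 = -106/125.
y(4) = (-3·(-106/125) - 7)/5 = -557/625.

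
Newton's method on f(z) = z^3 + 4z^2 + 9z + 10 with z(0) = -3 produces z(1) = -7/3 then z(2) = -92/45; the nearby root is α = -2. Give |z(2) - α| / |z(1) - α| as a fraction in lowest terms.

2/15

z(1) - α = -7/3 - (-2) = -7/3 + 2 = -1/3, so |z(1) - α| = 1/3.
z(2) - α = -92/45 - (-2) = -92/45 + 2 = -2/45, so |z(2) - α| = 2/45.
Ratio = (2/45) / (1/3) = 2/15.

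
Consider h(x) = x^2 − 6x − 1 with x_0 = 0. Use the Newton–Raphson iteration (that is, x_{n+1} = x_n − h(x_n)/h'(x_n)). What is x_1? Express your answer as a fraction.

−1/6

h'(x) = 2x − 6.
h(0) = −1, h'(0) = −6, so x_1 = 0 − (−1)/(−6) = −1/6.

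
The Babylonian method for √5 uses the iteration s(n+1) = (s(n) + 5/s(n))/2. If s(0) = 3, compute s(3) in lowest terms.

2207/987

s(1) = (3 + 5/3)/2 = 7/3.
s(2) = (7/3 + 5/(7/3))/2 = 47/21.
s(3) = (47/21 + 5/(47/21))/2 = 2207/987.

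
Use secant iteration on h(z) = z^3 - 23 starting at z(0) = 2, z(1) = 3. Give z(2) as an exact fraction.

53/19

h(2) = -15, h(3) = 4. z(2) = 3 - 4·(3 - 2)/(4 - (-15)) = 53/19.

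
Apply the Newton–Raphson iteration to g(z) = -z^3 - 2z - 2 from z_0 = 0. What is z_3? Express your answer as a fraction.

g'(z) = -3z^2 - 2.
g(0) = -2, g'(0) = -2, so z_1 = 0 - (-2)/(-2) = -1.
g(-1) = 1, g'(-1) = -5, so z_2 = (-1) - 1/(-5) = -4/5.
g(-4/5) = 14/125, g'(-4/5) = -98/25, so z_3 = (-4/5) - (14/125)/(-98/25) = -27/35.

-27/35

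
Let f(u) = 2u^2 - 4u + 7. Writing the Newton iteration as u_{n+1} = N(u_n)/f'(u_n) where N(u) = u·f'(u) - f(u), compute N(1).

-5

f'(u) = 4u - 4.
N(u) = u·f'(u) - f(u) = u·(4u - 4) - (2u^2 - 4u + 7) = 2u^2 - 7.
N(1) = -5.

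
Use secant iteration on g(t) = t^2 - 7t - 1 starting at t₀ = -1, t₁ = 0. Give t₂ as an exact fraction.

-1/8

g(-1) = 7, g(0) = -1. t₂ = 0 - (-1)·(0 - (-1))/((-1) - 7) = -1/8.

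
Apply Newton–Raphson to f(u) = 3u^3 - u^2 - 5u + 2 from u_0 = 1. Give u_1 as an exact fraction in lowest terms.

f'(u) = 9u^2 - 2u - 5.
f(1) = -1, f'(1) = 2, so u_1 = 1 - (-1)/2 = 3/2.

3/2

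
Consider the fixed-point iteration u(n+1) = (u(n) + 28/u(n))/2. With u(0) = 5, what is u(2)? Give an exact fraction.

5609/1060

u(1) = (5 + 28/5)/2 = 53/10.
u(2) = (53/10 + 28/(53/10))/2 = 5609/1060.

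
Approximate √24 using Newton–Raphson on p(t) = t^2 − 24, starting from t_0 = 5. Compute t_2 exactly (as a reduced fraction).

4801/980

p'(t) = 2t.
p(5) = 1, p'(5) = 10, so t_1 = 5 − 1/10 = 49/10.
p(49/10) = 1/100, p'(49/10) = 49/5, so t_2 = (49/10) − (1/100)/(49/5) = 4801/980.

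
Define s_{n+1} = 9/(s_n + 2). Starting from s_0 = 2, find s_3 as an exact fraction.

s_1 = 9/(2 + 2) = 9/4.
s_2 = 9/(9/4 + 2) = 36/17.
s_3 = 9/(36/17 + 2) = 153/70.

153/70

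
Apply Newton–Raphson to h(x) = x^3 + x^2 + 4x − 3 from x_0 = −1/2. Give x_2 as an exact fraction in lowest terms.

583/940

h'(x) = 3x^2 + 2x + 4.
h(−1/2) = −39/8, h'(−1/2) = 15/4, so x_1 = (−1/2) − (−39/8)/(15/4) = 4/5.
h(4/5) = 169/125, h'(4/5) = 188/25, so x_2 = (4/5) − (169/125)/(188/25) = 583/940.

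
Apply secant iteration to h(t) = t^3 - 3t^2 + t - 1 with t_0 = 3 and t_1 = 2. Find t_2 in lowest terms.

13/5

h(3) = 2, h(2) = -3. t_2 = 2 - (-3)·(2 - 3)/((-3) - 2) = 13/5.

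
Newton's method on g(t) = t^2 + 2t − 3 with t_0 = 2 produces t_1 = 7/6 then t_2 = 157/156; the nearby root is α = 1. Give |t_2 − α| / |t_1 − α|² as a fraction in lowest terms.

t_1 − α = 7/6 − 1 = 1/6, so |t_1 − α| = 1/6.
t_2 − α = 157/156 − 1 = 1/156, so |t_2 − α| = 1/156.
|t_1 − α|² = 1/36.
Ratio = (1/156) / (1/36) = 3/13.

3/13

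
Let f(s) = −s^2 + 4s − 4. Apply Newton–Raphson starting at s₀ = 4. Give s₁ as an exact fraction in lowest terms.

3

f'(s) = −2s + 4.
f(4) = −4, f'(4) = −4, so s₁ = 4 − (−4)/(−4) = 3.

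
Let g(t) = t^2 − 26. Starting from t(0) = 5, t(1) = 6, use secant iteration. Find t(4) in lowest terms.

34862/6837

g(5) = −1, g(6) = 10. t(2) = 6 − 10·(6 − 5)/(10 − (−1)) = 56/11.
g(6) = 10, g(56/11) = −10/121. t(3) = (56/11) − (−10/121)·((56/11) − 6)/((−10/121) − 10) = 311/61.
g(56/11) = −10/121, g(311/61) = −25/3721. t(4) = (311/61) − (−25/3721)·((311/61) − (56/11))/((−25/3721) − (−10/121)) = 34862/6837.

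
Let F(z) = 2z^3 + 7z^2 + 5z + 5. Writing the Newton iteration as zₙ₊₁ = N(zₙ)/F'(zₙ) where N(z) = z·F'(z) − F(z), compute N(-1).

−2

F'(z) = 6z^2 + 14z + 5.
N(z) = z·F'(z) − F(z) = z·(6z^2 + 14z + 5) − (2z^3 + 7z^2 + 5z + 5) = 4z^3 + 7z^2 − 5.
N(-1) = −2.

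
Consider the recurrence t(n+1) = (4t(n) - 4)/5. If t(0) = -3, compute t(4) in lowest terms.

-2244/625

t(1) = (4·(-3) - 4)/5 = -16/5.
t(2) = (4·(-16/5) - 4)/5 = -84/25.
t(3) = (4·(-84/25) - 4)/5 = -436/125.
t(4) = (4·(-436/125) - 4)/5 = -2244/625.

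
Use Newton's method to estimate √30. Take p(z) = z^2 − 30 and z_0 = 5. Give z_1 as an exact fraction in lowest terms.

p'(z) = 2z.
p(5) = −5, p'(5) = 10, so z_1 = 5 − (−5)/10 = 11/2.

11/2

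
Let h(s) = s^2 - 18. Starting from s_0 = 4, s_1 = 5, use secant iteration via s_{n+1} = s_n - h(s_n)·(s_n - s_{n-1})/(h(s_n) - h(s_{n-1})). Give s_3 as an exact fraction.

352/83

h(4) = -2, h(5) = 7. s_2 = 5 - 7·(5 - 4)/(7 - (-2)) = 38/9.
h(5) = 7, h(38/9) = -14/81. s_3 = (38/9) - (-14/81)·((38/9) - 5)/((-14/81) - 7) = 352/83.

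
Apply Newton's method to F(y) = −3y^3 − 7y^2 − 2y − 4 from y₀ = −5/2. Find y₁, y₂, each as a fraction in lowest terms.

y₁ = −72/31, y₂ = −616862/268615

F'(y) = −9y^2 − 14y − 2.
F(−5/2) = 33/8, F'(−5/2) = −93/4, so y₁ = (−5/2) − (33/8)/(−93/4) = −72/31.
F(−72/31) = 14036/29791, F'(−72/31) = −17330/961, so y₂ = (−72/31) − (14036/29791)/(−17330/961) = −616862/268615.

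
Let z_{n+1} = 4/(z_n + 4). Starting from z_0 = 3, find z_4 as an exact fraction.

z_1 = 4/(3 + 4) = 4/7.
z_2 = 4/(4/7 + 4) = 7/8.
z_3 = 4/(7/8 + 4) = 32/39.
z_4 = 4/(32/39 + 4) = 39/47.

39/47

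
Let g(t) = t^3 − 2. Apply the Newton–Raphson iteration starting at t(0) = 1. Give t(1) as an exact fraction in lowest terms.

4/3

g'(t) = 3t^2.
g(1) = −1, g'(1) = 3, so t(1) = 1 − (−1)/3 = 4/3.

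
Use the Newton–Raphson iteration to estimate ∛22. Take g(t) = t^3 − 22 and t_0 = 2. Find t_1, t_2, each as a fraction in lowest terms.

g'(t) = 3t^2.
g(2) = −14, g'(2) = 12, so t_1 = 2 − (−14)/12 = 19/6.
g(19/6) = 2107/216, g'(19/6) = 361/12, so t_2 = (19/6) − (2107/216)/(361/12) = 9235/3249.

t_1 = 19/6, t_2 = 9235/3249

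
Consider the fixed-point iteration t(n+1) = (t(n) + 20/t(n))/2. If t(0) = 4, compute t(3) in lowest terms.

51841/11592

t(1) = (4 + 20/4)/2 = 9/2.
t(2) = (9/2 + 20/(9/2))/2 = 161/36.
t(3) = (161/36 + 20/(161/36))/2 = 51841/11592.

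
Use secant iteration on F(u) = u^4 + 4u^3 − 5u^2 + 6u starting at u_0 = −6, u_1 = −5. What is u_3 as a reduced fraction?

−9224250/1775929

F(−6) = 216, F(−5) = −30. u_2 = (−5) − (−30)·((−5) − (−6))/((−30) − 216) = −210/41.
F(−5) = −30, F(−210/41) = −31494960/2825761. u_3 = (−210/41) − (−31494960/2825761)·((−210/41) − (−5))/((−31494960/2825761) − (−30)) = −9224250/1775929.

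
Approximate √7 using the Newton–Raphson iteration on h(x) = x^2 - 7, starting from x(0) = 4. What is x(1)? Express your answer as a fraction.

23/8

h'(x) = 2x.
h(4) = 9, h'(4) = 8, so x(1) = 4 - 9/8 = 23/8.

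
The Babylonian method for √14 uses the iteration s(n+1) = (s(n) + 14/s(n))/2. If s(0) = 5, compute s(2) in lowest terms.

2921/780

s(1) = (5 + 14/5)/2 = 39/10.
s(2) = (39/10 + 14/(39/10))/2 = 2921/780.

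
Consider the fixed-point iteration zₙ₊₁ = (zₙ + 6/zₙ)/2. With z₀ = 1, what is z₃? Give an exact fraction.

10033/4088

z₁ = (1 + 6/1)/2 = 7/2.
z₂ = (7/2 + 6/(7/2))/2 = 73/28.
z₃ = (73/28 + 6/(73/28))/2 = 10033/4088.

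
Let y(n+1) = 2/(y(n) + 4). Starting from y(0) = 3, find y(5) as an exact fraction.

298/663

y(1) = 2/(3 + 4) = 2/7.
y(2) = 2/(2/7 + 4) = 7/15.
y(3) = 2/(7/15 + 4) = 30/67.
y(4) = 2/(30/67 + 4) = 67/149.
y(5) = 2/(67/149 + 4) = 298/663.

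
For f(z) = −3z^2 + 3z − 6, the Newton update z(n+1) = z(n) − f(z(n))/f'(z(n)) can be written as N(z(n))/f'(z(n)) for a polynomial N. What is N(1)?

f'(z) = −6z + 3.
N(z) = z·f'(z) − f(z) = z·(−6z + 3) − (−3z^2 + 3z − 6) = −3z^2 + 6.
N(1) = 3.

3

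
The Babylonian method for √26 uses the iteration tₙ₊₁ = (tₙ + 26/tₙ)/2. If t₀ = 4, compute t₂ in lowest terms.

t₁ = (4 + 26/4)/2 = 21/4.
t₂ = (21/4 + 26/(21/4))/2 = 857/168.

857/168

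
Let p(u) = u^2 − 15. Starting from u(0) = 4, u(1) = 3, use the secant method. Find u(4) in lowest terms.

1677/433

p(4) = 1, p(3) = −6. u(2) = 3 − (−6)·(3 − 4)/((−6) − 1) = 27/7.
p(3) = −6, p(27/7) = −6/49. u(3) = (27/7) − (−6/49)·((27/7) − 3)/((−6/49) − (−6)) = 31/8.
p(27/7) = −6/49, p(31/8) = 1/64. u(4) = (31/8) − (1/64)·((31/8) − (27/7))/((1/64) − (−6/49)) = 1677/433.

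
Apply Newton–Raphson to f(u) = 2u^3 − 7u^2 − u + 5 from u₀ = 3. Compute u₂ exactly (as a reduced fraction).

126145/36509

f'(u) = 6u^2 − 14u − 1.
f(3) = −7, f'(3) = 11, so u₁ = 3 − (−7)/11 = 40/11.
f(40/11) = 6615/1331, f'(40/11) = 3319/121, so u₂ = (40/11) − (6615/1331)/(3319/121) = 126145/36509.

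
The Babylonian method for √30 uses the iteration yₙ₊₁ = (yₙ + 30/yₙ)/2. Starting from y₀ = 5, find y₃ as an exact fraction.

116161/21208

y₁ = (5 + 30/5)/2 = 11/2.
y₂ = (11/2 + 30/(11/2))/2 = 241/44.
y₃ = (241/44 + 30/(241/44))/2 = 116161/21208.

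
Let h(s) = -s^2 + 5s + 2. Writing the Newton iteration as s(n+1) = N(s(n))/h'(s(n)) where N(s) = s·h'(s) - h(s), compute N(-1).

h'(s) = -2s + 5.
N(s) = s·h'(s) - h(s) = s·(-2s + 5) - (-s^2 + 5s + 2) = -s^2 - 2.
N(-1) = -3.

-3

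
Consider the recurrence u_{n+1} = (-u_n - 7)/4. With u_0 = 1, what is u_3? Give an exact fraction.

u_1 = (-1 - 7)/4 = -2.
u_2 = (-(-2) - 7)/4 = -5/4.
u_3 = (-(-5/4) - 7)/4 = -23/16.

-23/16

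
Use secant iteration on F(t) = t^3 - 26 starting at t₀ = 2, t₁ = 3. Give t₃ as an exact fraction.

28370/9577

F(2) = -18, F(3) = 1. t₂ = 3 - 1·(3 - 2)/(1 - (-18)) = 56/19.
F(3) = 1, F(56/19) = -2718/6859. t₃ = (56/19) - (-2718/6859)·((56/19) - 3)/((-2718/6859) - 1) = 28370/9577.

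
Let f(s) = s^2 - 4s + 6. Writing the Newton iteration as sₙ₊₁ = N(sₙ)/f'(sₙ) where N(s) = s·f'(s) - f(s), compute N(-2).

f'(s) = 2s - 4.
N(s) = s·f'(s) - f(s) = s·(2s - 4) - (s^2 - 4s + 6) = s^2 - 6.
N(-2) = -2.

-2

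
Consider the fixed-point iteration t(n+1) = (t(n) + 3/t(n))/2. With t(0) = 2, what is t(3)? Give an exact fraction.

t(1) = (2 + 3/2)/2 = 7/4.
t(2) = (7/4 + 3/(7/4))/2 = 97/56.
t(3) = (97/56 + 3/(97/56))/2 = 18817/10864.

18817/10864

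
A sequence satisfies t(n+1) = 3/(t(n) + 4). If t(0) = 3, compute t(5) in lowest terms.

2019/3127

t(1) = 3/(3 + 4) = 3/7.
t(2) = 3/(3/7 + 4) = 21/31.
t(3) = 3/(21/31 + 4) = 93/145.
t(4) = 3/(93/145 + 4) = 435/673.
t(5) = 3/(435/673 + 4) = 2019/3127.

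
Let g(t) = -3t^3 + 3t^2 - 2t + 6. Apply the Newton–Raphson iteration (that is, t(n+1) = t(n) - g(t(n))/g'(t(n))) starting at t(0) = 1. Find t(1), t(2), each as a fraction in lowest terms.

g'(t) = -9t^2 + 6t - 2.
g(1) = 4, g'(1) = -5, so t(1) = 1 - 4/(-5) = 9/5.
g(9/5) = -672/125, g'(9/5) = -509/25, so t(2) = (9/5) - (-672/125)/(-509/25) = 3909/2545.

t(1) = 9/5, t(2) = 3909/2545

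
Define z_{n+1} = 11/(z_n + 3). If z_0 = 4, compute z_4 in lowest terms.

1903/871

z_1 = 11/(4 + 3) = 11/7.
z_2 = 11/(11/7 + 3) = 77/32.
z_3 = 11/(77/32 + 3) = 352/173.
z_4 = 11/(352/173 + 3) = 1903/871.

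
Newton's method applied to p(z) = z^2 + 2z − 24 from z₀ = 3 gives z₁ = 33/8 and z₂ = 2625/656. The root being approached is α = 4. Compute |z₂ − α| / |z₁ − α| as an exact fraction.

1/82

z₁ − α = 33/8 − 4 = 1/8, so |z₁ − α| = 1/8.
z₂ − α = 2625/656 − 4 = 1/656, so |z₂ − α| = 1/656.
Ratio = (1/656) / (1/8) = 1/82.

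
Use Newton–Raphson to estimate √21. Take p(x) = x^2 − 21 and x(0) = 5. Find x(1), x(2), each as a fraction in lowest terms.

x(1) = 23/5, x(2) = 527/115

p'(x) = 2x.
p(5) = 4, p'(5) = 10, so x(1) = 5 − 4/10 = 23/5.
p(23/5) = 4/25, p'(23/5) = 46/5, so x(2) = (23/5) − (4/25)/(46/5) = 527/115.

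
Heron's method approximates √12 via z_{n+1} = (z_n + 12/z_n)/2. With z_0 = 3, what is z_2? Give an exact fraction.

z_1 = (3 + 12/3)/2 = 7/2.
z_2 = (7/2 + 12/(7/2))/2 = 97/28.

97/28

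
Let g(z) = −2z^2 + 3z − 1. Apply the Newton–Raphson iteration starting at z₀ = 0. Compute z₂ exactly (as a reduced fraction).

7/15

g'(z) = −4z + 3.
g(0) = −1, g'(0) = 3, so z₁ = 0 − (−1)/3 = 1/3.
g(1/3) = −2/9, g'(1/3) = 5/3, so z₂ = (1/3) − (−2/9)/(5/3) = 7/15.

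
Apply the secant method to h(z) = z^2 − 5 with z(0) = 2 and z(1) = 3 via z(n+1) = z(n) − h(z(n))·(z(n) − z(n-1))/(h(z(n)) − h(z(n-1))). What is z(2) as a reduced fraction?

11/5

h(2) = −1, h(3) = 4. z(2) = 3 − 4·(3 − 2)/(4 − (−1)) = 11/5.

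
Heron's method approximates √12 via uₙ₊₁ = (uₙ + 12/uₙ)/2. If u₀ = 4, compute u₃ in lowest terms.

u₁ = (4 + 12/4)/2 = 7/2.
u₂ = (7/2 + 12/(7/2))/2 = 97/28.
u₃ = (97/28 + 12/(97/28))/2 = 18817/5432.

18817/5432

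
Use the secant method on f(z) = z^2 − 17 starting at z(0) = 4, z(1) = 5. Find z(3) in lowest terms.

f(4) = −1, f(5) = 8. z(2) = 5 − 8·(5 − 4)/(8 − (−1)) = 37/9.
f(5) = 8, f(37/9) = −8/81. z(3) = (37/9) − (−8/81)·((37/9) − 5)/((−8/81) − 8) = 169/41.

169/41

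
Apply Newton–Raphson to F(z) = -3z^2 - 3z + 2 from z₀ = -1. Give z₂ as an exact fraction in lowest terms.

-31/21

F'(z) = -6z - 3.
F(-1) = 2, F'(-1) = 3, so z₁ = (-1) - 2/3 = -5/3.
F(-5/3) = -4/3, F'(-5/3) = 7, so z₂ = (-5/3) - (-4/3)/7 = -31/21.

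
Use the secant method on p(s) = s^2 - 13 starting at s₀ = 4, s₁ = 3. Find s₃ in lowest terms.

p(4) = 3, p(3) = -4. s₂ = 3 - (-4)·(3 - 4)/((-4) - 3) = 25/7.
p(3) = -4, p(25/7) = -12/49. s₃ = (25/7) - (-12/49)·((25/7) - 3)/((-12/49) - (-4)) = 83/23.

83/23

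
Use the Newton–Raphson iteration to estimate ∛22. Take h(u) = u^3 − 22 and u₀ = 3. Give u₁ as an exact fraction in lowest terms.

h'(u) = 3u^2.
h(3) = 5, h'(3) = 27, so u₁ = 3 − 5/27 = 76/27.

76/27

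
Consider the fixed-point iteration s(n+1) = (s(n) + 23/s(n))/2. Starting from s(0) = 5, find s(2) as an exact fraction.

s(1) = (5 + 23/5)/2 = 24/5.
s(2) = (24/5 + 23/(24/5))/2 = 1151/240.

1151/240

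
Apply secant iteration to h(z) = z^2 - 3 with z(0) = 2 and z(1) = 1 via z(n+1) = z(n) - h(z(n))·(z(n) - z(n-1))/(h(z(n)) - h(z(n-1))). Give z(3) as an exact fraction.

h(2) = 1, h(1) = -2. z(2) = 1 - (-2)·(1 - 2)/((-2) - 1) = 5/3.
h(1) = -2, h(5/3) = -2/9. z(3) = (5/3) - (-2/9)·((5/3) - 1)/((-2/9) - (-2)) = 7/4.

7/4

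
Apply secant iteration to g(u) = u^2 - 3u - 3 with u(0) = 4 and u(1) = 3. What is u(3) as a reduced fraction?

19/5

g(4) = 1, g(3) = -3. u(2) = 3 - (-3)·(3 - 4)/((-3) - 1) = 15/4.
g(3) = -3, g(15/4) = -3/16. u(3) = (15/4) - (-3/16)·((15/4) - 3)/((-3/16) - (-3)) = 19/5.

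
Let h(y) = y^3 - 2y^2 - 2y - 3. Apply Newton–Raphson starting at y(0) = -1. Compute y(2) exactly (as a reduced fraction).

h'(y) = 3y^2 - 4y - 2.
h(-1) = -4, h'(-1) = 5, so y(1) = (-1) - (-4)/5 = -1/5.
h(-1/5) = -336/125, h'(-1/5) = -27/25, so y(2) = (-1/5) - (-336/125)/(-27/25) = -121/45.

-121/45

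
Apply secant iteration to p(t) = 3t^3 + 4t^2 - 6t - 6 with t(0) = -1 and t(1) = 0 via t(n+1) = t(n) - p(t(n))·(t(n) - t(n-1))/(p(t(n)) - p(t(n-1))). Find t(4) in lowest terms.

-894348/1081697

p(-1) = 1, p(0) = -6. t(2) = 0 - (-6)·(0 - (-1))/((-6) - 1) = -6/7.
p(0) = -6, p(-6/7) = 66/343. t(3) = (-6/7) - (66/343)·((-6/7) - 0)/((66/343) - (-6)) = -49/59.
p(-6/7) = 66/343, p(-49/59) = 4829/205379. t(4) = (-49/59) - (4829/205379)·((-49/59) - (-6/7))/((4829/205379) - (66/343)) = -894348/1081697.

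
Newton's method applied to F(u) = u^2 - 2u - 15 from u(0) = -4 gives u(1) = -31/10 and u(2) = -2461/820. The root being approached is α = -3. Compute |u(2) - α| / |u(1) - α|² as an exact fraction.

u(1) - α = -31/10 - (-3) = -31/10 + 3 = -1/10, so |u(1) - α| = 1/10.
u(2) - α = -2461/820 - (-3) = -2461/820 + 3 = -1/820, so |u(2) - α| = 1/820.
|u(1) - α|² = 1/100.
Ratio = (1/820) / (1/100) = 5/41.

5/41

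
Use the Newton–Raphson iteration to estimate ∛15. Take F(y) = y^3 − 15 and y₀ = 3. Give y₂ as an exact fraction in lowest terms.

F'(y) = 3y^2.
F(3) = 12, F'(3) = 27, so y₁ = 3 − 12/27 = 23/9.
F(23/9) = 1232/729, F'(23/9) = 529/27, so y₂ = (23/9) − (1232/729)/(529/27) = 35269/14283.

35269/14283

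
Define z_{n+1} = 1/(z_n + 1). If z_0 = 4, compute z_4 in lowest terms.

11/17

z_1 = 1/(4 + 1) = 1/5.
z_2 = 1/(1/5 + 1) = 5/6.
z_3 = 1/(5/6 + 1) = 6/11.
z_4 = 1/(6/11 + 1) = 11/17.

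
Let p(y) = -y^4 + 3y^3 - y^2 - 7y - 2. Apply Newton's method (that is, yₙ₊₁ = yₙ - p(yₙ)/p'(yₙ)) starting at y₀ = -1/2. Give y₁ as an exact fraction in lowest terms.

-1/4

p'(y) = -4y^3 + 9y^2 - 2y - 7.
p(-1/2) = 13/16, p'(-1/2) = -13/4, so y₁ = (-1/2) - (13/16)/(-13/4) = -1/4.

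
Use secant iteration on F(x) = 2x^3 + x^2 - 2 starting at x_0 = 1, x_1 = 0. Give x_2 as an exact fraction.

2/3

F(1) = 1, F(0) = -2. x_2 = 0 - (-2)·(0 - 1)/((-2) - 1) = 2/3.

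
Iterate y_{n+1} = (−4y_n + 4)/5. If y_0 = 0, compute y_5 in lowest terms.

1844/3125

y_1 = (−4·0 + 4)/5 = 4/5.
y_2 = (−4·(4/5) + 4)/5 = 4/25.
y_3 = (−4·(4/25) + 4)/5 = 84/125.
y_4 = (−4·(84/125) + 4)/5 = 164/625.
y_5 = (−4·(164/625) + 4)/5 = 1844/3125.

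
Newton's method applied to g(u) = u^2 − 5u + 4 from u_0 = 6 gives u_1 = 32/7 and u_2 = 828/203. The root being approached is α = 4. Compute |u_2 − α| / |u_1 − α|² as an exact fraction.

u_1 − α = 32/7 − 4 = 4/7, so |u_1 − α| = 4/7.
u_2 − α = 828/203 − 4 = 16/203, so |u_2 − α| = 16/203.
|u_1 − α|² = 16/49.
Ratio = (16/203) / (16/49) = 7/29.

7/29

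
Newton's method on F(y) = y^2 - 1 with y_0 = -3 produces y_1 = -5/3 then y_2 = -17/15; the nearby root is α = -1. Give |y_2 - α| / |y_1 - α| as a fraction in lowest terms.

1/5

y_1 - α = -5/3 - (-1) = -5/3 + 1 = -2/3, so |y_1 - α| = 2/3.
y_2 - α = -17/15 - (-1) = -17/15 + 1 = -2/15, so |y_2 - α| = 2/15.
Ratio = (2/15) / (2/3) = 1/5.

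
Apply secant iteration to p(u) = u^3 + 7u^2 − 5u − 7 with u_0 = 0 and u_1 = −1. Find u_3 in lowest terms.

p(0) = −7, p(−1) = 4. u_2 = (−1) − 4·((−1) − 0)/(4 − (−7)) = −7/11.
p(−1) = 4, p(−7/11) = −1652/1331. u_3 = (−7/11) − (−1652/1331)·((−7/11) − (−1))/((−1652/1331) − 4) = −315/436.

−315/436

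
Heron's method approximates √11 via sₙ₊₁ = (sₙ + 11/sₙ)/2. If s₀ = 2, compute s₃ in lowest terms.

s₁ = (2 + 11/2)/2 = 15/4.
s₂ = (15/4 + 11/(15/4))/2 = 401/120.
s₃ = (401/120 + 11/(401/120))/2 = 319201/96240.

319201/96240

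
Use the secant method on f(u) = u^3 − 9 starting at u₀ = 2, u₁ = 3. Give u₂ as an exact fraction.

39/19

f(2) = −1, f(3) = 18. u₂ = 3 − 18·(3 − 2)/(18 − (−1)) = 39/19.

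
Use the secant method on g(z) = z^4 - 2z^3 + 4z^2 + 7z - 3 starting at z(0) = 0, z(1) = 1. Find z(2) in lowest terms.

3/10

g(0) = -3, g(1) = 7. z(2) = 1 - 7·(1 - 0)/(7 - (-3)) = 3/10.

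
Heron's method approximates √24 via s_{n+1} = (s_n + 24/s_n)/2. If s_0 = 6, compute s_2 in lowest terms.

s_1 = (6 + 24/6)/2 = 5.
s_2 = (5 + 24/5)/2 = 49/10.

49/10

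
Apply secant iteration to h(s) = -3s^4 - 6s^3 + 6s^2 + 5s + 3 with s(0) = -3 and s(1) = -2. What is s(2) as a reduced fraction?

h(-3) = -39, h(-2) = 17. s(2) = (-2) - 17·((-2) - (-3))/(17 - (-39)) = -129/56.

-129/56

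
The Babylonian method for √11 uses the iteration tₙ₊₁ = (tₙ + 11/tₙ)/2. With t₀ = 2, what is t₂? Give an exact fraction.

401/120

t₁ = (2 + 11/2)/2 = 15/4.
t₂ = (15/4 + 11/(15/4))/2 = 401/120.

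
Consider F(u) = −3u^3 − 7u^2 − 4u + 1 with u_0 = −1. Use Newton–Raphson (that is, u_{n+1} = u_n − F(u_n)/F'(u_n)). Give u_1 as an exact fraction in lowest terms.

−2

F'(u) = −9u^2 − 14u − 4.
F(−1) = 1, F'(−1) = 1, so u_1 = (−1) − 1/1 = −2.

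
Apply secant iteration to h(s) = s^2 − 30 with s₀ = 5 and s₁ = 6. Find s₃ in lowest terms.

h(5) = −5, h(6) = 6. s₂ = 6 − 6·(6 − 5)/(6 − (−5)) = 60/11.
h(6) = 6, h(60/11) = −30/121. s₃ = (60/11) − (−30/121)·((60/11) − 6)/((−30/121) − 6) = 115/21.

115/21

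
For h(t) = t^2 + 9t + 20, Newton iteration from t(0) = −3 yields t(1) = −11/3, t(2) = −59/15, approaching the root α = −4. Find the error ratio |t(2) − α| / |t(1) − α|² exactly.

3/5

t(1) − α = −11/3 − (−4) = −11/3 + 4 = 1/3, so |t(1) − α| = 1/3.
t(2) − α = −59/15 − (−4) = −59/15 + 4 = 1/15, so |t(2) − α| = 1/15.
|t(1) − α|² = 1/9.
Ratio = (1/15) / (1/9) = 3/5.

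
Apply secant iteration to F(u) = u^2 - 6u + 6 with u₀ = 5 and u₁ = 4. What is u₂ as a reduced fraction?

14/3

F(5) = 1, F(4) = -2. u₂ = 4 - (-2)·(4 - 5)/((-2) - 1) = 14/3.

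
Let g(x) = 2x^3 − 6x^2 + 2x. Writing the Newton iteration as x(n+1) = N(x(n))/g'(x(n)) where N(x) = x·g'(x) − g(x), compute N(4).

g'(x) = 6x^2 − 12x + 2.
N(x) = x·g'(x) − g(x) = x·(6x^2 − 12x + 2) − (2x^3 − 6x^2 + 2x) = 4x^3 − 6x^2.
N(4) = 160.

160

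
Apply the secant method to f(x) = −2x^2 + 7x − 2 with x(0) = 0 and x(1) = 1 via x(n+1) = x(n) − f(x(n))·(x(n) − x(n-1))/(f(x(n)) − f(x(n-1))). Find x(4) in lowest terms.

62/197

f(0) = −2, f(1) = 3. x(2) = 1 − 3·(1 − 0)/(3 − (−2)) = 2/5.
f(1) = 3, f(2/5) = 12/25. x(3) = (2/5) − (12/25)·((2/5) − 1)/((12/25) − 3) = 2/7.
f(2/5) = 12/25, f(2/7) = −8/49. x(4) = (2/7) − (−8/49)·((2/7) − (2/5))/((−8/49) − (12/25)) = 62/197.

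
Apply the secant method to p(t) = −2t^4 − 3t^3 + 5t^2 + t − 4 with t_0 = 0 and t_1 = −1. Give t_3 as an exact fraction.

p(0) = −4, p(−1) = 1. t_2 = (−1) − 1·((−1) − 0)/(1 − (−4)) = −4/5.
p(−1) = 1, p(−4/5) = −552/625. t_3 = (−4/5) − (−552/625)·((−4/5) − (−1))/((−552/625) − 1) = −1052/1177.

−1052/1177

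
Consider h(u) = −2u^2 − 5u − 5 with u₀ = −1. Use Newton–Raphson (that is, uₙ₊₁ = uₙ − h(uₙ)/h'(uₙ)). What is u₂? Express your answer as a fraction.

−13/7

h'(u) = −4u − 5.
h(−1) = −2, h'(−1) = −1, so u₁ = (−1) − (−2)/(−1) = −3.
h(−3) = −8, h'(−3) = 7, so u₂ = (−3) − (−8)/7 = −13/7.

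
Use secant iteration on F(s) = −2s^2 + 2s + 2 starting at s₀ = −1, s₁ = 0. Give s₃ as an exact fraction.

F(−1) = −2, F(0) = 2. s₂ = 0 − 2·(0 − (−1))/(2 − (−2)) = −1/2.
F(0) = 2, F(−1/2) = 1/2. s₃ = (−1/2) − (1/2)·((−1/2) − 0)/((1/2) − 2) = −2/3.

−2/3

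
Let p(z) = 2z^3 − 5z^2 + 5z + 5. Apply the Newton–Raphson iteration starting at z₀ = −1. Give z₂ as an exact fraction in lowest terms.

−227/387

p'(z) = 6z^2 − 10z + 5.
p(−1) = −7, p'(−1) = 21, so z₁ = (−1) − (−7)/21 = −2/3.
p(−2/3) = −31/27, p'(−2/3) = 43/3, so z₂ = (−2/3) − (−31/27)/(43/3) = −227/387.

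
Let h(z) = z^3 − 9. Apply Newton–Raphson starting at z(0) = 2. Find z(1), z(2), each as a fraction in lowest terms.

h'(z) = 3z^2.
h(2) = −1, h'(2) = 12, so z(1) = 2 − (−1)/12 = 25/12.
h(25/12) = 73/1728, h'(25/12) = 625/48, so z(2) = (25/12) − (73/1728)/(625/48) = 23401/11250.

z(1) = 25/12, z(2) = 23401/11250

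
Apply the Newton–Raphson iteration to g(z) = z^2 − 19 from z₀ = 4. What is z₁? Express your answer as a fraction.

35/8

g'(z) = 2z.
g(4) = −3, g'(4) = 8, so z₁ = 4 − (−3)/8 = 35/8.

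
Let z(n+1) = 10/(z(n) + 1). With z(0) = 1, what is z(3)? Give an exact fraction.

z(1) = 10/(1 + 1) = 5.
z(2) = 10/(5 + 1) = 5/3.
z(3) = 10/(5/3 + 1) = 15/4.

15/4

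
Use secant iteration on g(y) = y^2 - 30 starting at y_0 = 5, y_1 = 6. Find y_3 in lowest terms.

g(5) = -5, g(6) = 6. y_2 = 6 - 6·(6 - 5)/(6 - (-5)) = 60/11.
g(6) = 6, g(60/11) = -30/121. y_3 = (60/11) - (-30/121)·((60/11) - 6)/((-30/121) - 6) = 115/21.

115/21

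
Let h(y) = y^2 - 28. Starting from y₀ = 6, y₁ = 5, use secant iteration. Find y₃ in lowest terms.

h(6) = 8, h(5) = -3. y₂ = 5 - (-3)·(5 - 6)/((-3) - 8) = 58/11.
h(5) = -3, h(58/11) = -24/121. y₃ = (58/11) - (-24/121)·((58/11) - 5)/((-24/121) - (-3)) = 598/113.

598/113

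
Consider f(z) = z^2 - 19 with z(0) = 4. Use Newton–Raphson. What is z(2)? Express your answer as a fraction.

f'(z) = 2z.
f(4) = -3, f'(4) = 8, so z(1) = 4 - (-3)/8 = 35/8.
f(35/8) = 9/64, f'(35/8) = 35/4, so z(2) = (35/8) - (9/64)/(35/4) = 2441/560.

2441/560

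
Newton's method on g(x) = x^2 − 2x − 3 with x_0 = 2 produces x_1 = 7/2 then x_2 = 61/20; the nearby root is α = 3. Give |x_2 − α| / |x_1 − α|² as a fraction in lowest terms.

1/5

x_1 − α = 7/2 − 3 = 1/2, so |x_1 − α| = 1/2.
x_2 − α = 61/20 − 3 = 1/20, so |x_2 − α| = 1/20.
|x_1 − α|² = 1/4.
Ratio = (1/20) / (1/4) = 1/5.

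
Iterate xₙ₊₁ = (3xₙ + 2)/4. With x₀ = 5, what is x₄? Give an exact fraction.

x₁ = (3·5 + 2)/4 = 17/4.
x₂ = (3·(17/4) + 2)/4 = 59/16.
x₃ = (3·(59/16) + 2)/4 = 209/64.
x₄ = (3·(209/64) + 2)/4 = 755/256.

755/256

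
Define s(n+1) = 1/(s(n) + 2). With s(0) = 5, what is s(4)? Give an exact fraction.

s(1) = 1/(5 + 2) = 1/7.
s(2) = 1/(1/7 + 2) = 7/15.
s(3) = 1/(7/15 + 2) = 15/37.
s(4) = 1/(15/37 + 2) = 37/89.

37/89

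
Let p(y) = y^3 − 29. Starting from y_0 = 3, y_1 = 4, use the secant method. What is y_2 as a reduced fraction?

113/37

p(3) = −2, p(4) = 35. y_2 = 4 − 35·(4 − 3)/(35 − (−2)) = 113/37.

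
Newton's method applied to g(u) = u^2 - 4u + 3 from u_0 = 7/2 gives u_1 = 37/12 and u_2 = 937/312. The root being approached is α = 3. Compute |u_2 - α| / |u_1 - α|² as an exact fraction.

u_1 - α = 37/12 - 3 = 1/12, so |u_1 - α| = 1/12.
u_2 - α = 937/312 - 3 = 1/312, so |u_2 - α| = 1/312.
|u_1 - α|² = 1/144.
Ratio = (1/312) / (1/144) = 6/13.

6/13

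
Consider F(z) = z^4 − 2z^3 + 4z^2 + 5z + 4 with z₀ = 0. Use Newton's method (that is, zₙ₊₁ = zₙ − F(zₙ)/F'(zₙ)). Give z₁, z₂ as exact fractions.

F'(z) = 4z^3 − 6z^2 + 8z + 5.
F(0) = 4, F'(0) = 5, so z₁ = 0 − 4/5 = −4/5.
F(−4/5) = 2496/625, F'(−4/5) = −911/125, so z₂ = (−4/5) − (2496/625)/(−911/125) = −1148/4555.

z₁ = −4/5, z₂ = −1148/4555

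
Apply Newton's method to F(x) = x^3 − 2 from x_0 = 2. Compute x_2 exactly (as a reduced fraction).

35/27

F'(x) = 3x^2.
F(2) = 6, F'(2) = 12, so x_1 = 2 − 6/12 = 3/2.
F(3/2) = 11/8, F'(3/2) = 27/4, so x_2 = (3/2) − (11/8)/(27/4) = 35/27.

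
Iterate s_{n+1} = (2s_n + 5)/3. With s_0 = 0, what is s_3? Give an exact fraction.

95/27

s_1 = (2·0 + 5)/3 = 5/3.
s_2 = (2·(5/3) + 5)/3 = 25/9.
s_3 = (2·(25/9) + 5)/3 = 95/27.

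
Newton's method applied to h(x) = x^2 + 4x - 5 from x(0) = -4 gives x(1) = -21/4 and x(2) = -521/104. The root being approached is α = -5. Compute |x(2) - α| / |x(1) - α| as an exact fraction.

1/26

x(1) - α = -21/4 - (-5) = -21/4 + 5 = -1/4, so |x(1) - α| = 1/4.
x(2) - α = -521/104 - (-5) = -521/104 + 5 = -1/104, so |x(2) - α| = 1/104.
Ratio = (1/104) / (1/4) = 1/26.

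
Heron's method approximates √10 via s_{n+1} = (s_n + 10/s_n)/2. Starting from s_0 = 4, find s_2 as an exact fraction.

329/104

s_1 = (4 + 10/4)/2 = 13/4.
s_2 = (13/4 + 10/(13/4))/2 = 329/104.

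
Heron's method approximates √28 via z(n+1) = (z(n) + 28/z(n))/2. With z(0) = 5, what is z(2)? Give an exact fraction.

5609/1060

z(1) = (5 + 28/5)/2 = 53/10.
z(2) = (53/10 + 28/(53/10))/2 = 5609/1060.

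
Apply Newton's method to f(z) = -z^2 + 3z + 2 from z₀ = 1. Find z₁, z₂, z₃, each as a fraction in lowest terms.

z₁ = -3, z₂ = -11/9, z₃ = -283/441

f'(z) = -2z + 3.
f(1) = 4, f'(1) = 1, so z₁ = 1 - 4/1 = -3.
f(-3) = -16, f'(-3) = 9, so z₂ = (-3) - (-16)/9 = -11/9.
f(-11/9) = -256/81, f'(-11/9) = 49/9, so z₃ = (-11/9) - (-256/81)/(49/9) = -283/441.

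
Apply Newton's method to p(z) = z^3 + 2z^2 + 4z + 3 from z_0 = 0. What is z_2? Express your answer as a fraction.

p'(z) = 3z^2 + 4z + 4.
p(0) = 3, p'(0) = 4, so z_1 = 0 − 3/4 = −3/4.
p(−3/4) = 45/64, p'(−3/4) = 43/16, so z_2 = (−3/4) − (45/64)/(43/16) = −87/86.

−87/86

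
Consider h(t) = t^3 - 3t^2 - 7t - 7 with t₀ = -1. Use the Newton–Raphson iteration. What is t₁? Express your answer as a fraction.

1

h'(t) = 3t^2 - 6t - 7.
h(-1) = -4, h'(-1) = 2, so t₁ = (-1) - (-4)/2 = 1.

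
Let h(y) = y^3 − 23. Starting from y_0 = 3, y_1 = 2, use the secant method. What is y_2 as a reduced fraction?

53/19

h(3) = 4, h(2) = −15. y_2 = 2 − (−15)·(2 − 3)/((−15) − 4) = 53/19.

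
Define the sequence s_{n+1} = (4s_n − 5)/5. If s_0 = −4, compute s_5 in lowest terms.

s_1 = (4·(−4) − 5)/5 = −21/5.
s_2 = (4·(−21/5) − 5)/5 = −109/25.
s_3 = (4·(−109/25) − 5)/5 = −561/125.
s_4 = (4·(−561/125) − 5)/5 = −2869/625.
s_5 = (4·(−2869/625) − 5)/5 = −14601/3125.

−14601/3125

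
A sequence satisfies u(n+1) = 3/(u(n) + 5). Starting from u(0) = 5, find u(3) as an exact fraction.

159/295

u(1) = 3/(5 + 5) = 3/10.
u(2) = 3/(3/10 + 5) = 30/53.
u(3) = 3/(30/53 + 5) = 159/295.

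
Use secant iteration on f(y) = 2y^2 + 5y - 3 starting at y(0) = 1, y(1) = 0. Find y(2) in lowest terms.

3/7

f(1) = 4, f(0) = -3. y(2) = 0 - (-3)·(0 - 1)/((-3) - 4) = 3/7.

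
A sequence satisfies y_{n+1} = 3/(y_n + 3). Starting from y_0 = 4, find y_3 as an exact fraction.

y_1 = 3/(4 + 3) = 3/7.
y_2 = 3/(3/7 + 3) = 7/8.
y_3 = 3/(7/8 + 3) = 24/31.

24/31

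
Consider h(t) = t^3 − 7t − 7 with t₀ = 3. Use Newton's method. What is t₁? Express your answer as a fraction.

61/20

h'(t) = 3t^2 − 7.
h(3) = −1, h'(3) = 20, so t₁ = 3 − (−1)/20 = 61/20.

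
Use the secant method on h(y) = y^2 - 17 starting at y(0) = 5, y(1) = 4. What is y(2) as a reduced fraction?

h(5) = 8, h(4) = -1. y(2) = 4 - (-1)·(4 - 5)/((-1) - 8) = 37/9.

37/9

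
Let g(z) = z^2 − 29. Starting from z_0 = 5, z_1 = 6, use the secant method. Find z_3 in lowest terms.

673/125

g(5) = −4, g(6) = 7. z_2 = 6 − 7·(6 − 5)/(7 − (−4)) = 59/11.
g(6) = 7, g(59/11) = −28/121. z_3 = (59/11) − (−28/121)·((59/11) − 6)/((−28/121) − 7) = 673/125.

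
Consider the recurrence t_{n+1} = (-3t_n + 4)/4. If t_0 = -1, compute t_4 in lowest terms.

t_1 = (-3·(-1) + 4)/4 = 7/4.
t_2 = (-3·(7/4) + 4)/4 = -5/16.
t_3 = (-3·(-5/16) + 4)/4 = 79/64.
t_4 = (-3·(79/64) + 4)/4 = 19/256.

19/256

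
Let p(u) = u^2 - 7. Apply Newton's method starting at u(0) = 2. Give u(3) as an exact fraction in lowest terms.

108497/41008

p'(u) = 2u.
p(2) = -3, p'(2) = 4, so u(1) = 2 - (-3)/4 = 11/4.
p(11/4) = 9/16, p'(11/4) = 11/2, so u(2) = (11/4) - (9/16)/(11/2) = 233/88.
p(233/88) = 81/7744, p'(233/88) = 233/44, so u(3) = (233/88) - (81/7744)/(233/44) = 108497/41008.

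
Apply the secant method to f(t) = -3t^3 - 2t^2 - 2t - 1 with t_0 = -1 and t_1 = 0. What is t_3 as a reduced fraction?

-3/5

f(-1) = 2, f(0) = -1. t_2 = 0 - (-1)·(0 - (-1))/((-1) - 2) = -1/3.
f(0) = -1, f(-1/3) = -4/9. t_3 = (-1/3) - (-4/9)·((-1/3) - 0)/((-4/9) - (-1)) = -3/5.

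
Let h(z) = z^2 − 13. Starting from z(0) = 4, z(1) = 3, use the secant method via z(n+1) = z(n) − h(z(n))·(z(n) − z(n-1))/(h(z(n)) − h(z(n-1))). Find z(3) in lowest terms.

83/23

h(4) = 3, h(3) = −4. z(2) = 3 − (−4)·(3 − 4)/((−4) − 3) = 25/7.
h(3) = −4, h(25/7) = −12/49. z(3) = (25/7) − (−12/49)·((25/7) − 3)/((−12/49) − (−4)) = 83/23.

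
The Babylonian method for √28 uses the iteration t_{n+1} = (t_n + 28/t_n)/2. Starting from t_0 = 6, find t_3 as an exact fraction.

t_1 = (6 + 28/6)/2 = 16/3.
t_2 = (16/3 + 28/(16/3))/2 = 127/24.
t_3 = (127/24 + 28/(127/24))/2 = 32257/6096.

32257/6096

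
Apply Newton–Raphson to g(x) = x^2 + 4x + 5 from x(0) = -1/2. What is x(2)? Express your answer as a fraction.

-359/120

g'(x) = 2x + 4.
g(-1/2) = 13/4, g'(-1/2) = 3, so x(1) = (-1/2) - (13/4)/3 = -19/12.
g(-19/12) = 169/144, g'(-19/12) = 5/6, so x(2) = (-19/12) - (169/144)/(5/6) = -359/120.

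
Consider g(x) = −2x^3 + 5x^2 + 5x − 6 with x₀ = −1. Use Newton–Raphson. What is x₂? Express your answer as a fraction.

−33861/26345

g'(x) = −6x^2 + 10x + 5.
g(−1) = −4, g'(−1) = −11, so x₁ = (−1) − (−4)/(−11) = −15/11.
g(−15/11) = 2064/1331, g'(−15/11) = −2395/121, so x₂ = (−15/11) − (2064/1331)/(−2395/121) = −33861/26345.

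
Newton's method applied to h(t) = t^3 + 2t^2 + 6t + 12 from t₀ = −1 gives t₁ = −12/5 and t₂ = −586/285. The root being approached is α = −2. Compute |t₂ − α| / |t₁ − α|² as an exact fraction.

20/57

t₁ − α = −12/5 − (−2) = −12/5 + 2 = −2/5, so |t₁ − α| = 2/5.
t₂ − α = −586/285 − (−2) = −586/285 + 2 = −16/285, so |t₂ − α| = 16/285.
|t₁ − α|² = 4/25.
Ratio = (16/285) / (4/25) = 20/57.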